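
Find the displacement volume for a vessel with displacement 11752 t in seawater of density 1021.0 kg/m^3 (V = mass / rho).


Formula: V = mass / rho
Step 1 — convert tonnes to kg: 11752 t * 1000 = 11752000 kg
Step 2 — V = 11752000 / 1021.0 ≈ 11510 m^3 (5 s.f.)

11510 m^3


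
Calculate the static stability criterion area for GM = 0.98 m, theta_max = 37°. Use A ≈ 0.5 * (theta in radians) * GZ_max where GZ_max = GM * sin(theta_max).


Formula: GZ_max = GM * sin(theta); Area = 0.5 * theta_rad * GZ_max
Step 1 — GZ_max = 0.98 * sin(37°) = 0.98 * 0.601815 = 0.589779 m
Step 2 — theta_rad = 37 * pi/180 = 0.645772 rad
Step 3 — Area = 0.5 * 0.645772 * 0.589779 ≈ 0.19043 m·rad (5 s.f.)

0.19043 m·rad


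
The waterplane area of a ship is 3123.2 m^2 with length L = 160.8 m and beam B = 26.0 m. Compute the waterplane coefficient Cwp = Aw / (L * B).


Formula: Cwp = Aw / (L * B)
Step 1 — L * B = 160.8 * 26.0 = 4180.8 m^2
Step 2 — Cwp = 3123.2 / 4180.8 ≈ 0.74703 (5 s.f.)

0.74703


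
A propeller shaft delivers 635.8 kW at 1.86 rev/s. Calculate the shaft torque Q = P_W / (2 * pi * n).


Formula: Q = P_W / (2 * pi * n)
Step 1 — P_W = 635.8 kW * 1000 = 635800.0 W
Step 2 — 2 * pi * n = 2 * pi * 1.86 = 11.686725
Step 3 — Q = 635800.0 / 11.686725 ≈ 54404 N·m (5 s.f.)

54404 N·m


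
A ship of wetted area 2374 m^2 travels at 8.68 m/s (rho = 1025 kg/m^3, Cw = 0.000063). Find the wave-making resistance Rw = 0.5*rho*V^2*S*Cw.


Formula: Rw = 0.5 * rho * V^2 * S * Cw
Step 1 — V^2 = 8.68^2 = 75.3424
Step 2 — 0.5 * rho * V^2 = 0.5 * 1025 * 75.3424 = 38612.98
Step 3 — Rw = 38612.98 * 2374 * 0.000063 ≈ 5775.0 N (5 s.f.)

5775.0 N


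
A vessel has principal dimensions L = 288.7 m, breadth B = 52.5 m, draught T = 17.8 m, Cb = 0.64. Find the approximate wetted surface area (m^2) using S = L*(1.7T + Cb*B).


Formula: S = 1.7*L*T + V/T with V = Cb*L*B*T, i.e. S = L * (1.7*T + Cb*B)
Step 1 — 1.7*T = 1.7 * 17.8 = 30.26 m
Step 2 — Cb*B = 0.64 * 52.5 = 33.6 m
Step 3 — 1.7*T + Cb*B = 30.26 + 33.6 = 63.86 m
Step 4 — S = 288.7 * 63.86 ≈ 18436 m^2 (5 s.f.)

18436 m^2


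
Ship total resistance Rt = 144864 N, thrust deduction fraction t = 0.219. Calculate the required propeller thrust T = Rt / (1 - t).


Formula: T = Rt / (1 - t)
Step 1 — (1 - t) = 1 - 0.219 = 0.781
Step 2 — T = 144864 / 0.781 ≈ 185490 N (5 s.f.)

185490 N


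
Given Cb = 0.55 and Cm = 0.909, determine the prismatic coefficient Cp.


Formula: Cp = Cb / Cm
Substituting: Cp = 0.55 / 0.909
Result: Cp ≈ 0.60506 (5 s.f.)

0.60506


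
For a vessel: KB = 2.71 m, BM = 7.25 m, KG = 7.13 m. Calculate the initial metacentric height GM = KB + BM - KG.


Formula: GM = KB + BM - KG
Step 1 — KM = KB + BM = 2.71 + 7.25 = 9.96 m
Step 2 — GM = KM - KG = 9.96 - 7.13 = 2.83 m

2.83 m


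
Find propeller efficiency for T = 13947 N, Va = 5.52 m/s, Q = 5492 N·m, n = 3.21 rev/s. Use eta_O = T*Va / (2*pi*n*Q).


Formula: eta = T * Va / (2 * pi * n * Q)
Step 1 — numerator = T * Va = 13947 * 5.52 = 76987.44
Step 2 — 2 * pi * n = 2 * pi * 3.21 = 20.169025
Step 3 — denominator = 20.169025 * 5492 = 110768.29
Step 4 — eta = 76987.44 / 110768.29 ≈ 0.69503 (5 s.f.)

0.69503


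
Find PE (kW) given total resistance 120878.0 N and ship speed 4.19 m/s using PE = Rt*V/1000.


Formula: PE = Rt * V / 1000 (kW)
Step 1 — PE (W) = 120878.0 * 4.19 = 506478.82 W
Step 2 — PE (kW) = 506478.82 / 1000 ≈ 506.48 kW (5 s.f.)

506.48 kW


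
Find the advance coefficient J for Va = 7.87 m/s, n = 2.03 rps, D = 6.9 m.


Formula: J = Va / (n * D)
Step 1 — n * D = 2.03 * 6.9 = 14.007
Step 2 — J = 7.87 / 14.007 ≈ 0.56186 (5 s.f.)

0.56186


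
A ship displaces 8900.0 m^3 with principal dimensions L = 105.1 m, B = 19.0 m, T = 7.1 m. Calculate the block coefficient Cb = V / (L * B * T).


Formula: Cb = V / (L * B * T)
Step 1 — L * B * T = 105.1 * 19.0 * 7.1 = 14177.99 m^3
Step 2 — Cb = 8900.0 / 14177.99 ≈ 0.62773 (5 s.f.)

0.62773


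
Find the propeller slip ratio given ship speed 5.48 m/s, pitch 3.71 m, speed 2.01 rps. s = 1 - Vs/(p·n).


Formula: s = 1 - Vs / (p * n)
Step 1 — p * n = 3.71 * 2.01 = 7.4571
Step 2 — Vs / (p*n) = 5.48 / 7.4571 = 0.73487 (6 d.p.)
Step 3 — s = 1 - 0.73487 = 0.26513

0.26513


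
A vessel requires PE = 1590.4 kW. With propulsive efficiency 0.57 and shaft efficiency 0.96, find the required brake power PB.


Formula: PB = PE / (eta_D * eta_S)
Step 1 — combined efficiency = eta_D * eta_S = 0.57 * 0.96 = 0.5472
Step 2 — PB = 1590.4 / 0.5472 ≈ 2906.4 kW (5 s.f.)

2906.4 kW


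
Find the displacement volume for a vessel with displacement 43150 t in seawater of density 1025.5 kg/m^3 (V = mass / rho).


Formula: V = mass / rho
Step 1 — convert tonnes to kg: 43150 t * 1000 = 43150000 kg
Step 2 — V = 43150000 / 1025.5 ≈ 42077 m^3 (5 s.f.)

42077 m^3


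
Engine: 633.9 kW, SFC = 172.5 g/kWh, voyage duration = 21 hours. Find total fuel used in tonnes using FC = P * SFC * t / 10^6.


Formula: FC (tonnes) = P * SFC * t / 1,000,000
Step 1 — P * SFC * t = 633.9 * 172.5 * 21 = 2296302.75 g
Step 2 — FC (tonnes) = 2296302.75 / 1,000,000 ≈ 2.2963 tonnes (5 s.f.)

2.2963 tonnes


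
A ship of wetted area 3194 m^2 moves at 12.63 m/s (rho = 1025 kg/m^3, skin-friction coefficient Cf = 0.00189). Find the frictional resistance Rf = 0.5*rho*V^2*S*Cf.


Formula: Rf = 0.5 * rho * V^2 * S * Cf
Step 1 — V^2 = 12.63^2 = 159.5169
Step 2 — 0.5 * rho * V^2 = 0.5 * 1025 * 159.5169 = 81752.41125
Step 3 — Rf = 81752.41125 * 3194 * 0.00189 ≈ 493510 N (5 s.f.)

493510 N


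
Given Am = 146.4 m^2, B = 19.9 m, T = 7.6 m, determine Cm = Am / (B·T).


Formula: Cm = Am / (B * T)
Step 1 — B * T = 19.9 * 7.6 = 151.24 m^2
Step 2 — Cm = 146.4 / 151.24 ≈ 0.96800 (5 s.f.)

0.96800


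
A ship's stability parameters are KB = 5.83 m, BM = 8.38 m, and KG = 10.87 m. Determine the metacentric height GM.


Formula: GM = KB + BM - KG
Step 1 — KM = KB + BM = 5.83 + 8.38 = 14.21 m
Step 2 — GM = KM - KG = 14.21 - 10.87 = 3.34 m

3.34 m


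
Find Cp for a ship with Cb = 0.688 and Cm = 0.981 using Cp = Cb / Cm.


Formula: Cp = Cb / Cm
Substituting: Cp = 0.688 / 0.981
Result: Cp ≈ 0.70133 (5 s.f.)

0.70133


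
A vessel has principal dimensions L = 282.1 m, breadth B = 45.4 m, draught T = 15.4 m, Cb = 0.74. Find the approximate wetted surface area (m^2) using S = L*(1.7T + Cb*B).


Formula: S = 1.7*L*T + V/T with V = Cb*L*B*T, i.e. S = L * (1.7*T + Cb*B)
Step 1 — 1.7*T = 1.7 * 15.4 = 26.18 m
Step 2 — Cb*B = 0.74 * 45.4 = 33.596 m
Step 3 — 1.7*T + Cb*B = 26.18 + 33.596 = 59.776 m
Step 4 — S = 282.1 * 59.776 ≈ 16863 m^2 (5 s.f.)

16863 m^2


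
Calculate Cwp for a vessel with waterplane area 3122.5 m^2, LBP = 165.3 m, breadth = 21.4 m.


Formula: Cwp = Aw / (L * B)
Step 1 — L * B = 165.3 * 21.4 = 3537.42 m^2
Step 2 — Cwp = 3122.5 / 3537.42 ≈ 0.88271 (5 s.f.)

0.88271


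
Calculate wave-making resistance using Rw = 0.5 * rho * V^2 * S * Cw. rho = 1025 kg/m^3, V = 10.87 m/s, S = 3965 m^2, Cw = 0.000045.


Formula: Rw = 0.5 * rho * V^2 * S * Cw
Step 1 — V^2 = 10.87^2 = 118.1569
Step 2 — 0.5 * rho * V^2 = 0.5 * 1025 * 118.1569 = 60555.41125
Step 3 — Rw = 60555.41125 * 3965 * 0.000045 ≈ 10805 N (5 s.f.)

10805 N


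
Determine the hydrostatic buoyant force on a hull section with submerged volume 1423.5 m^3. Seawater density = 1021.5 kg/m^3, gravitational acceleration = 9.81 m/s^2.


Formula: Fb = rho * g * V
Substituting: Fb = 1021.5 * 9.81 * 1423.5
Intermediate: 1021.5 * 9.81 = 10020.915
Result: Fb = 10020.915 * 1423.5 ≈ 14265000 N (5 s.f.)

14265000 N


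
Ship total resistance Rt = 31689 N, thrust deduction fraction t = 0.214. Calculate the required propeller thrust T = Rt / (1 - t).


Formula: T = Rt / (1 - t)
Step 1 — (1 - t) = 1 - 0.214 = 0.786
Step 2 — T = 31689 / 0.786 ≈ 40317 N (5 s.f.)

40317 N


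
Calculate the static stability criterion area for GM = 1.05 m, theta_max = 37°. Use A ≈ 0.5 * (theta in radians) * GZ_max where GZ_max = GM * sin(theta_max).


Formula: GZ_max = GM * sin(theta); Area = 0.5 * theta_rad * GZ_max
Step 1 — GZ_max = 1.05 * sin(37°) = 1.05 * 0.601815 = 0.631906 m
Step 2 — theta_rad = 37 * pi/180 = 0.645772 rad
Step 3 — Area = 0.5 * 0.645772 * 0.631906 ≈ 0.20403 m·rad (5 s.f.)

0.20403 m·rad


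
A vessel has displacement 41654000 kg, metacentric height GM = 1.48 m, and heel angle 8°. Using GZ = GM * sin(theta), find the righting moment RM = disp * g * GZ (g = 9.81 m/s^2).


Formula: GZ = GM * sin(theta); RM = disp * g * GZ
Step 1 — GZ = 1.48 * sin(8°) = 1.48 * 0.139173 = 0.205976 m
Step 2 — RM = 41654000 * 9.81 * 0.205976 ≈ 84167000 N·m (5 s.f.)

84167000 N·m


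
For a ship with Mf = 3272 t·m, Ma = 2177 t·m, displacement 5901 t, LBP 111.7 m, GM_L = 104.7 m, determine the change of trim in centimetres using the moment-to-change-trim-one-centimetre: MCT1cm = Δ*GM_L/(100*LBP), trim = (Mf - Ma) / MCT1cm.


Formula: net trimming moment = Mf - Ma; MCT1cm = Δ*GM_L/(100*LBP); trim = net moment / MCT1cm
Step 1 — net trimming moment = 3272 - 2177 = 1095 t·m
Step 2 — MCT1cm = 5901 * 104.7 / (100 * 111.7) = 55.312 t·m/cm
Step 3 — trim = 1095 / 55.312 ≈ 19.797 cm (5 s.f.)

19.797 cm


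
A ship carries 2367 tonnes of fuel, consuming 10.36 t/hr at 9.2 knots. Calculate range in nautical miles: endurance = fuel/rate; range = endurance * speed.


Formula: endurance = fuel / rate; range = endurance * speed
Step 1 — endurance = 2367 / 10.36 = 228.4749 hours
Step 2 — range = 228.4749 * 9.2 ≈ 2102.0 nautical miles (5 s.f.)

2102.0 NM


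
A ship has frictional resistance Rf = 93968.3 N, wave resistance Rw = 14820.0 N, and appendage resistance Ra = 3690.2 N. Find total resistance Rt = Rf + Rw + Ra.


Formula: Rt = Rf + Rw + Ra
Substituting: Rt = 93968.3 + 14820.0 + 3690.2
Result: Rt = 112478.5 N

112478.5 N


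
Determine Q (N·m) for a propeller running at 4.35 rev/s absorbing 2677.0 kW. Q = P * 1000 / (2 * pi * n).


Formula: Q = P_W / (2 * pi * n)
Step 1 — P_W = 2677.0 kW * 1000 = 2677000.0 W
Step 2 — 2 * pi * n = 2 * pi * 4.35 = 27.331856
Step 3 — Q = 2677000.0 / 27.331856 ≈ 97944 N·m (5 s.f.)

97944 N·m


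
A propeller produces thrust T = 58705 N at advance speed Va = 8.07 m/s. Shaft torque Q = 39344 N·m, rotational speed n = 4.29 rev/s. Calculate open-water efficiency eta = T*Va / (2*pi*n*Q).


Formula: eta = T * Va / (2 * pi * n * Q)
Step 1 — numerator = T * Va = 58705 * 8.07 = 473749.35
Step 2 — 2 * pi * n = 2 * pi * 4.29 = 26.954865
Step 3 — denominator = 26.954865 * 39344 = 1060512.21
Step 4 — eta = 473749.35 / 1060512.21 ≈ 0.44672 (5 s.f.)

0.44672


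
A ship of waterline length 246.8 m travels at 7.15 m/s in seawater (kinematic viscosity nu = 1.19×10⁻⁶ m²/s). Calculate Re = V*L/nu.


Formula: Re = V * L / nu
Step 1 — V * L = 7.15 * 246.8 = 1764.62 m^2/s
Step 2 — Re = 1764.62 / 1.19e-6 = 1.48e+09

1.48e+09


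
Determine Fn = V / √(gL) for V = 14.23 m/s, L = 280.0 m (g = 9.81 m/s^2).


Formula: Fn = V / sqrt(g * L)
Step 1 — g * L = 9.81 * 280.0 = 2746.8
Step 2 — sqrt(g * L) = sqrt(2746.8) = 52.409923
Step 3 — Fn = 14.23 / 52.409923 ≈ 0.27151 (5 s.f.)

0.27151


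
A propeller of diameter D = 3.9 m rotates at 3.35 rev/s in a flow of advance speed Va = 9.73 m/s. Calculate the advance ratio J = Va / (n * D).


Formula: J = Va / (n * D)
Step 1 — n * D = 3.35 * 3.9 = 13.065
Step 2 — J = 9.73 / 13.065 ≈ 0.74474 (5 s.f.)

0.74474


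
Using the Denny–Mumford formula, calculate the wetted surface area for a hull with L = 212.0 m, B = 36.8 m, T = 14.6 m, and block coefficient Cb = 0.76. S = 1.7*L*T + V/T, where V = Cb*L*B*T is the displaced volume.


Formula: S = 1.7*L*T + V/T with V = Cb*L*B*T, i.e. S = L * (1.7*T + Cb*B)
Step 1 — 1.7*T = 1.7 * 14.6 = 24.82 m
Step 2 — Cb*B = 0.76 * 36.8 = 27.968 m
Step 3 — 1.7*T + Cb*B = 24.82 + 27.968 = 52.788 m
Step 4 — S = 212.0 * 52.788 ≈ 11191 m^2 (5 s.f.)

11191 m^2


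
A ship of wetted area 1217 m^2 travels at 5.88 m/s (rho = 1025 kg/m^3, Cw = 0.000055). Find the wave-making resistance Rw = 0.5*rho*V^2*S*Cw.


Formula: Rw = 0.5 * rho * V^2 * S * Cw
Step 1 — V^2 = 5.88^2 = 34.5744
Step 2 — 0.5 * rho * V^2 = 0.5 * 1025 * 34.5744 = 17719.38
Step 3 — Rw = 17719.38 * 1217 * 0.000055 ≈ 1186.0 N (5 s.f.)

1186.0 N


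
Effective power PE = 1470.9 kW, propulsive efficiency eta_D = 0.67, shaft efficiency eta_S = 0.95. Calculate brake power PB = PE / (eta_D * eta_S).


Formula: PB = PE / (eta_D * eta_S)
Step 1 — combined efficiency = eta_D * eta_S = 0.67 * 0.95 = 0.6365
Step 2 — PB = 1470.9 / 0.6365 ≈ 2310.9 kW (5 s.f.)

2310.9 kW


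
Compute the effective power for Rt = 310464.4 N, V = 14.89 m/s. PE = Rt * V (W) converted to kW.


Formula: PE = Rt * V / 1000 (kW)
Step 1 — PE (W) = 310464.4 * 14.89 = 4622814.916 W
Step 2 — PE (kW) = 4622814.916 / 1000 ≈ 4622.8 kW (5 s.f.)

4622.8 kW


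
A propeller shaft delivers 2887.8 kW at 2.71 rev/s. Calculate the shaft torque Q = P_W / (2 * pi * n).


Formula: Q = P_W / (2 * pi * n)
Step 1 — P_W = 2887.8 kW * 1000 = 2887800.0 W
Step 2 — 2 * pi * n = 2 * pi * 2.71 = 17.027432
Step 3 — Q = 2887800.0 / 17.027432 ≈ 169600 N·m (5 s.f.)

169600 N·m


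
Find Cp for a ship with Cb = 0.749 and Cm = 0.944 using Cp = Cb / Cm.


Formula: Cp = Cb / Cm
Substituting: Cp = 0.749 / 0.944
Result: Cp ≈ 0.79343 (5 s.f.)

0.79343


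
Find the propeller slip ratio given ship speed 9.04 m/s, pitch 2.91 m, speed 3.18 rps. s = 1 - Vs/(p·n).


Formula: s = 1 - Vs / (p * n)
Step 1 — p * n = 2.91 * 3.18 = 9.2538
Step 2 — Vs / (p*n) = 9.04 / 9.2538 = 0.976896 (6 d.p.)
Step 3 — s = 1 - 0.976896 = 0.023104

0.023104


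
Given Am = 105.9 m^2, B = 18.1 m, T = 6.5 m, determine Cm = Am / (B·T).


Formula: Cm = Am / (B * T)
Step 1 — B * T = 18.1 * 6.5 = 117.65 m^2
Step 2 — Cm = 105.9 / 117.65 ≈ 0.90013 (5 s.f.)

0.90013


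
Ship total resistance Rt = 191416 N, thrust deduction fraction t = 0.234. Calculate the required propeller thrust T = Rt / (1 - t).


Formula: T = Rt / (1 - t)
Step 1 — (1 - t) = 1 - 0.234 = 0.766
Step 2 — T = 191416 / 0.766 ≈ 249890 N (5 s.f.)

249890 N


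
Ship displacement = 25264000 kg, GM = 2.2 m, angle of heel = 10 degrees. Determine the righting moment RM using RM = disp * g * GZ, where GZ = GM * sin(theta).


Formula: GZ = GM * sin(theta); RM = disp * g * GZ
Step 1 — GZ = 2.2 * sin(10°) = 2.2 * 0.173648 = 0.382026 m
Step 2 — RM = 25264000 * 9.81 * 0.382026 ≈ 94681000 N·m (5 s.f.)

94681000 N·m


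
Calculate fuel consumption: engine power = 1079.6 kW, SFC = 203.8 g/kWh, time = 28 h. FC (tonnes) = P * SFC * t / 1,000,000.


Formula: FC (tonnes) = P * SFC * t / 1,000,000
Step 1 — P * SFC * t = 1079.6 * 203.8 * 28 = 6160629.44 g
Step 2 — FC (tonnes) = 6160629.44 / 1,000,000 ≈ 6.1606 tonnes (5 s.f.)

6.1606 tonnes


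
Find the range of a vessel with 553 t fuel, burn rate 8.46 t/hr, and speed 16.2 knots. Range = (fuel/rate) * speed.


Formula: endurance = fuel / rate; range = endurance * speed
Step 1 — endurance = 553 / 8.46 = 65.3664 hours
Step 2 — range = 65.3664 * 16.2 ≈ 1058.9 nautical miles (5 s.f.)

1058.9 NM


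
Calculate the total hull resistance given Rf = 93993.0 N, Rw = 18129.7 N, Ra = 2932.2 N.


Formula: Rt = Rf + Rw + Ra
Substituting: Rt = 93993.0 + 18129.7 + 2932.2
Result: Rt = 115054.9 N

115054.9 N


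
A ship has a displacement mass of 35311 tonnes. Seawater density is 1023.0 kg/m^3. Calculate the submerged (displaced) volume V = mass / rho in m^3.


Formula: V = mass / rho
Step 1 — convert tonnes to kg: 35311 t * 1000 = 35311000 kg
Step 2 — V = 35311000 / 1023.0 ≈ 34517 m^3 (5 s.f.)

34517 m^3


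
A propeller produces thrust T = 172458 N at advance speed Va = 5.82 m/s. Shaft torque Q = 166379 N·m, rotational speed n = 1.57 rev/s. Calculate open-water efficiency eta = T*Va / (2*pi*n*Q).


Formula: eta = T * Va / (2 * pi * n * Q)
Step 1 — numerator = T * Va = 172458 * 5.82 = 1003705.56
Step 2 — 2 * pi * n = 2 * pi * 1.57 = 9.864601
Step 3 — denominator = 9.864601 * 166379 = 1641262.45
Step 4 — eta = 1003705.56 / 1641262.45 ≈ 0.61154 (5 s.f.)

0.61154


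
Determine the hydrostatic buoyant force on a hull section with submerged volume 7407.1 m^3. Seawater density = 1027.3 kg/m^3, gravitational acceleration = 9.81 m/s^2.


Formula: Fb = rho * g * V
Substituting: Fb = 1027.3 * 9.81 * 7407.1
Intermediate: 1027.3 * 9.81 = 10077.813
Result: Fb = 10077.813 * 7407.1 ≈ 74647000 N (5 s.f.)

74647000 N


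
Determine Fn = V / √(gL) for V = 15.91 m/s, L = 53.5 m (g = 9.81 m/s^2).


Formula: Fn = V / sqrt(g * L)
Step 1 — g * L = 9.81 * 53.5 = 524.835
Step 2 — sqrt(g * L) = sqrt(524.835) = 22.909278
Step 3 — Fn = 15.91 / 22.909278 ≈ 0.69448 (5 s.f.)

0.69448


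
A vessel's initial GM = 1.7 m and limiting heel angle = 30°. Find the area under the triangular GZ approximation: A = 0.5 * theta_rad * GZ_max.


Formula: GZ_max = GM * sin(theta); Area = 0.5 * theta_rad * GZ_max
Step 1 — GZ_max = 1.7 * sin(30°) = 1.7 * 0.5 = 0.85 m
Step 2 — theta_rad = 30 * pi/180 = 0.523599 rad
Step 3 — Area = 0.5 * 0.523599 * 0.85 ≈ 0.22253 m·rad (5 s.f.)

0.22253 m·rad


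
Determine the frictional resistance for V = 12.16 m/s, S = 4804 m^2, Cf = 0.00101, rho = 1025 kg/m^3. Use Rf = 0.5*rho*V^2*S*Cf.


Formula: Rf = 0.5 * rho * V^2 * S * Cf
Step 1 — V^2 = 12.16^2 = 147.8656
Step 2 — 0.5 * rho * V^2 = 0.5 * 1025 * 147.8656 = 75781.12
Step 3 — Rf = 75781.12 * 4804 * 0.00101 ≈ 367690 N (5 s.f.)

367690 N


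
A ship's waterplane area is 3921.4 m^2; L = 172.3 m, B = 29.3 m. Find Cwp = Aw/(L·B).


Formula: Cwp = Aw / (L * B)
Step 1 — L * B = 172.3 * 29.3 = 5048.39 m^2
Step 2 — Cwp = 3921.4 / 5048.39 ≈ 0.77676 (5 s.f.)

0.77676


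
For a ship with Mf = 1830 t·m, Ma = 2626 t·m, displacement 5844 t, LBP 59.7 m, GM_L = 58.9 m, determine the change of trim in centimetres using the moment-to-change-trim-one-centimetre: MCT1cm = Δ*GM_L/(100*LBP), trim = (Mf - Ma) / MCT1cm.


Formula: net trimming moment = Mf - Ma; MCT1cm = Δ*GM_L/(100*LBP); trim = net moment / MCT1cm
Step 1 — net trimming moment = 1830 - 2626 = -796 t·m
Step 2 — MCT1cm = 5844 * 58.9 / (100 * 59.7) = 57.6569 t·m/cm
Step 3 — trim = -796 / 57.6569 ≈ -13.806 cm (5 s.f.)

-13.806 cm


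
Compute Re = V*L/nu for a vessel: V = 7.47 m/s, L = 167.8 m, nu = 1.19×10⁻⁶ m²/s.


Formula: Re = V * L / nu
Step 1 — V * L = 7.47 * 167.8 = 1253.466 m^2/s
Step 2 — Re = 1253.466 / 1.19e-6 = 1.05e+09

1.05e+09


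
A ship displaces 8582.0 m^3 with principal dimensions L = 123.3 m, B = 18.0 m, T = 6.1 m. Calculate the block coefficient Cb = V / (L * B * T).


Formula: Cb = V / (L * B * T)
Step 1 — L * B * T = 123.3 * 18.0 * 6.1 = 13538.34 m^3
Step 2 — Cb = 8582.0 / 13538.34 ≈ 0.63390 (5 s.f.)

0.63390


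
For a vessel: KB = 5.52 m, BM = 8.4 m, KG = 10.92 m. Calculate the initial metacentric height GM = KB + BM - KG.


Formula: GM = KB + BM - KG
Step 1 — KM = KB + BM = 5.52 + 8.4 = 13.92 m
Step 2 — GM = KM - KG = 13.92 - 10.92 = 3.0 m

3.0 m


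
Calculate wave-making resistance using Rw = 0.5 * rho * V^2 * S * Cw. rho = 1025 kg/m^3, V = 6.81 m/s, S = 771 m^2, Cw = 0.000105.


Formula: Rw = 0.5 * rho * V^2 * S * Cw
Step 1 — V^2 = 6.81^2 = 46.3761
Step 2 — 0.5 * rho * V^2 = 0.5 * 1025 * 46.3761 = 23767.75125
Step 3 — Rw = 23767.75125 * 771 * 0.000105 ≈ 1924.1 N (5 s.f.)

1924.1 N


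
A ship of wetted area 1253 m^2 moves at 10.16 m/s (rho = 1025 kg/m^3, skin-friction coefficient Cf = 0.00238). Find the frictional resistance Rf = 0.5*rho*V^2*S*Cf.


Formula: Rf = 0.5 * rho * V^2 * S * Cf
Step 1 — V^2 = 10.16^2 = 103.2256
Step 2 — 0.5 * rho * V^2 = 0.5 * 1025 * 103.2256 = 52903.12
Step 3 — Rf = 52903.12 * 1253 * 0.00238 ≈ 157760 N (5 s.f.)

157760 N


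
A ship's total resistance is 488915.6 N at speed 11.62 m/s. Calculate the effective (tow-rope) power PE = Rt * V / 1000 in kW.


Formula: PE = Rt * V / 1000 (kW)
Step 1 — PE (W) = 488915.6 * 11.62 = 5681199.272 W
Step 2 — PE (kW) = 5681199.272 / 1000 ≈ 5681.2 kW (5 s.f.)

5681.2 kW


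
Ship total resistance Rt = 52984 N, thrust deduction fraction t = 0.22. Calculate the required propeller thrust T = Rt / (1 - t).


Formula: T = Rt / (1 - t)
Step 1 — (1 - t) = 1 - 0.22 = 0.78
Step 2 — T = 52984 / 0.78 ≈ 67928 N (5 s.f.)

67928 N


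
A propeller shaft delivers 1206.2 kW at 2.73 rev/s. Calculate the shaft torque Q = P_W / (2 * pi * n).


Formula: Q = P_W / (2 * pi * n)
Step 1 — P_W = 1206.2 kW * 1000 = 1206200.0 W
Step 2 — 2 * pi * n = 2 * pi * 2.73 = 17.153096
Step 3 — Q = 1206200.0 / 17.153096 ≈ 70320 N·m (5 s.f.)

70320 N·m


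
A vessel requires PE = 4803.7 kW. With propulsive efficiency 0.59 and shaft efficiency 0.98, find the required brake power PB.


Formula: PB = PE / (eta_D * eta_S)
Step 1 — combined efficiency = eta_D * eta_S = 0.59 * 0.98 = 0.5782
Step 2 — PB = 4803.7 / 0.5782 ≈ 8308.0 kW (5 s.f.)

8308.0 kW


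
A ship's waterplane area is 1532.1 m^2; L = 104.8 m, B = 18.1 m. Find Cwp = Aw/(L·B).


Formula: Cwp = Aw / (L * B)
Step 1 — L * B = 104.8 * 18.1 = 1896.88 m^2
Step 2 — Cwp = 1532.1 / 1896.88 ≈ 0.80769 (5 s.f.)

0.80769


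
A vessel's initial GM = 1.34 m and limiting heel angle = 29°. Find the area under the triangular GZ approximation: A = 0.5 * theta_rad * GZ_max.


Formula: GZ_max = GM * sin(theta); Area = 0.5 * theta_rad * GZ_max
Step 1 — GZ_max = 1.34 * sin(29°) = 1.34 * 0.48481 = 0.649645 m
Step 2 — theta_rad = 29 * pi/180 = 0.506145 rad
Step 3 — Area = 0.5 * 0.506145 * 0.649645 ≈ 0.16441 m·rad (5 s.f.)

0.16441 m·rad


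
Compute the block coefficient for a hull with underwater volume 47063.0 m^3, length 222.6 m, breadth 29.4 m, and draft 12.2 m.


Formula: Cb = V / (L * B * T)
Step 1 — L * B * T = 222.6 * 29.4 * 12.2 = 79842.168 m^3
Step 2 — Cb = 47063.0 / 79842.168 ≈ 0.58945 (5 s.f.)

0.58945


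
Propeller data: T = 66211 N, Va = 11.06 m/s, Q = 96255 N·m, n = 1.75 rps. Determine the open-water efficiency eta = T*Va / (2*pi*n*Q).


Formula: eta = T * Va / (2 * pi * n * Q)
Step 1 — numerator = T * Va = 66211 * 11.06 = 732293.66
Step 2 — 2 * pi * n = 2 * pi * 1.75 = 10.995574
Step 3 — denominator = 10.995574 * 96255 = 1058378.98
Step 4 — eta = 732293.66 / 1058378.98 ≈ 0.69190 (5 s.f.)

0.69190


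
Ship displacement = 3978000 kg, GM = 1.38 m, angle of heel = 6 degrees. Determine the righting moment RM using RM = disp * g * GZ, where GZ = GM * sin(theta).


Formula: GZ = GM * sin(theta); RM = disp * g * GZ
Step 1 — GZ = 1.38 * sin(6°) = 1.38 * 0.104528 = 0.144249 m
Step 2 — RM = 3978000 * 9.81 * 0.144249 ≈ 5629200 N·m (5 s.f.)

5629200 N·m


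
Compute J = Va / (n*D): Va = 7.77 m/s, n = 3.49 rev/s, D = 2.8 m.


Formula: J = Va / (n * D)
Step 1 — n * D = 3.49 * 2.8 = 9.772
Step 2 — J = 7.77 / 9.772 ≈ 0.79513 (5 s.f.)

0.79513


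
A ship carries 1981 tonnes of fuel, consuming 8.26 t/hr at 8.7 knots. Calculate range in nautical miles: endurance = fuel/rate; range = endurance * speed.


Formula: endurance = fuel / rate; range = endurance * speed
Step 1 — endurance = 1981 / 8.26 = 239.8305 hours
Step 2 — range = 239.8305 * 8.7 ≈ 2086.5 nautical miles (5 s.f.)

2086.5 NM


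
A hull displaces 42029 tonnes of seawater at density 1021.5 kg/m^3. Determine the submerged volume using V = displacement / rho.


Formula: V = mass / rho
Step 1 — convert tonnes to kg: 42029 t * 1000 = 42029000 kg
Step 2 — V = 42029000 / 1021.5 ≈ 41144 m^3 (5 s.f.)

41144 m^3


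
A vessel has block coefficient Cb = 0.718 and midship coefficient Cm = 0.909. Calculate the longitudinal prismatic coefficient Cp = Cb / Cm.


Formula: Cp = Cb / Cm
Substituting: Cp = 0.718 / 0.909
Result: Cp ≈ 0.78988 (5 s.f.)

0.78988


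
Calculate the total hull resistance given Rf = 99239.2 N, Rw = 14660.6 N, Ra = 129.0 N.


Formula: Rt = Rf + Rw + Ra
Substituting: Rt = 99239.2 + 14660.6 + 129.0
Result: Rt = 114028.8 N

114028.8 N


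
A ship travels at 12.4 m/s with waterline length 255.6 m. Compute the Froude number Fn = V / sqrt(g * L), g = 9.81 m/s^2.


Formula: Fn = V / sqrt(g * L)
Step 1 — g * L = 9.81 * 255.6 = 2507.436
Step 2 — sqrt(g * L) = sqrt(2507.436) = 50.074305
Step 3 — Fn = 12.4 / 50.074305 ≈ 0.24763 (5 s.f.)

0.24763


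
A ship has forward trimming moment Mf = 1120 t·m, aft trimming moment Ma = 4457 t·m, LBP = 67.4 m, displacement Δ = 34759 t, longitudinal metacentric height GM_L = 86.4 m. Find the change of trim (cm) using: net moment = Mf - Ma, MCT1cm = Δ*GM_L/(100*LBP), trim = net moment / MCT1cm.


Formula: net trimming moment = Mf - Ma; MCT1cm = Δ*GM_L/(100*LBP); trim = net moment / MCT1cm
Step 1 — net trimming moment = 1120 - 4457 = -3337 t·m
Step 2 — MCT1cm = 34759 * 86.4 / (100 * 67.4) = 445.5753 t·m/cm
Step 3 — trim = -3337 / 445.5753 ≈ -7.4892 cm (5 s.f.)

-7.4892 cm


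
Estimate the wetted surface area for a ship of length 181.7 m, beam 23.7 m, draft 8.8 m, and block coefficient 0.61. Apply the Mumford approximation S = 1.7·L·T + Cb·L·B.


Formula: S = 1.7*L*T + V/T with V = Cb*L*B*T, i.e. S = L * (1.7*T + Cb*B)
Step 1 — 1.7*T = 1.7 * 8.8 = 14.96 m
Step 2 — Cb*B = 0.61 * 23.7 = 14.457 m
Step 3 — 1.7*T + Cb*B = 14.96 + 14.457 = 29.417 m
Step 4 — S = 181.7 * 29.417 ≈ 5345.1 m^2 (5 s.f.)

5345.1 m^2


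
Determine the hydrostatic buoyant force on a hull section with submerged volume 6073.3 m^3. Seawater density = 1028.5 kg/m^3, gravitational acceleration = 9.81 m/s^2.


Formula: Fb = rho * g * V
Substituting: Fb = 1028.5 * 9.81 * 6073.3
Intermediate: 1028.5 * 9.81 = 10089.585
Result: Fb = 10089.585 * 6073.3 ≈ 61277000 N (5 s.f.)

61277000 N


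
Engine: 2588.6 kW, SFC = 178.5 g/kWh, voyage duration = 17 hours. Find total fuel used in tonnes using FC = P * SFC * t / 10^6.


Formula: FC (tonnes) = P * SFC * t / 1,000,000
Step 1 — P * SFC * t = 2588.6 * 178.5 * 17 = 7855106.7 g
Step 2 — FC (tonnes) = 7855106.7 / 1,000,000 ≈ 7.8551 tonnes (5 s.f.)

7.8551 tonnes


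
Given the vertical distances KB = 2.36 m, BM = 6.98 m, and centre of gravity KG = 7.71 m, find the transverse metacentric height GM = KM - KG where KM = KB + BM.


Formula: GM = KB + BM - KG
Step 1 — KM = KB + BM = 2.36 + 6.98 = 9.34 m
Step 2 — GM = KM - KG = 9.34 - 7.71 = 1.63 m

1.63 m


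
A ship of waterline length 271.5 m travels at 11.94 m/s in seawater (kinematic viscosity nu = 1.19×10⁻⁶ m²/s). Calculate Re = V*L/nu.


Formula: Re = V * L / nu
Step 1 — V * L = 11.94 * 271.5 = 3241.71 m^2/s
Step 2 — Re = 3241.71 / 1.19e-6 = 2.72e+09

2.72e+09


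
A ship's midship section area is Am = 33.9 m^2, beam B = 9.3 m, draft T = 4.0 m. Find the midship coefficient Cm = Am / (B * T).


Formula: Cm = Am / (B * T)
Step 1 — B * T = 9.3 * 4.0 = 37.2 m^2
Step 2 — Cm = 33.9 / 37.2 ≈ 0.91129 (5 s.f.)

0.91129


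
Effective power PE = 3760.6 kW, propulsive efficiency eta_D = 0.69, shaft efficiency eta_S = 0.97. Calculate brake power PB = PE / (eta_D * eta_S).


Formula: PB = PE / (eta_D * eta_S)
Step 1 — combined efficiency = eta_D * eta_S = 0.69 * 0.97 = 0.6693
Step 2 — PB = 3760.6 / 0.6693 ≈ 5618.7 kW (5 s.f.)

5618.7 kW


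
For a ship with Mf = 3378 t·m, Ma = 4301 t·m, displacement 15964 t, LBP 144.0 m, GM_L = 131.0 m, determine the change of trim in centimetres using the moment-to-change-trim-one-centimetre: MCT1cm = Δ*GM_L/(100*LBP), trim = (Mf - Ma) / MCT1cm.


Formula: net trimming moment = Mf - Ma; MCT1cm = Δ*GM_L/(100*LBP); trim = net moment / MCT1cm
Step 1 — net trimming moment = 3378 - 4301 = -923 t·m
Step 2 — MCT1cm = 15964 * 131.0 / (100 * 144.0) = 145.2281 t·m/cm
Step 3 — trim = -923 / 145.2281 ≈ -6.3555 cm (5 s.f.)

-6.3555 cm


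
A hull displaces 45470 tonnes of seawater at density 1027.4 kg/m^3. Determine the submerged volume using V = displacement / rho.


Formula: V = mass / rho
Step 1 — convert tonnes to kg: 45470 t * 1000 = 45470000 kg
Step 2 — V = 45470000 / 1027.4 ≈ 44257 m^3 (5 s.f.)

44257 m^3


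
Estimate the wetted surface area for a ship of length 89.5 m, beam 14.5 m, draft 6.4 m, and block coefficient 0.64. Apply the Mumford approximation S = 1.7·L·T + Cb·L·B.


Formula: S = 1.7*L*T + V/T with V = Cb*L*B*T, i.e. S = L * (1.7*T + Cb*B)
Step 1 — 1.7*T = 1.7 * 6.4 = 10.88 m
Step 2 — Cb*B = 0.64 * 14.5 = 9.28 m
Step 3 — 1.7*T + Cb*B = 10.88 + 9.28 = 20.16 m
Step 4 — S = 89.5 * 20.16 ≈ 1804.3 m^2 (5 s.f.)

1804.3 m^2


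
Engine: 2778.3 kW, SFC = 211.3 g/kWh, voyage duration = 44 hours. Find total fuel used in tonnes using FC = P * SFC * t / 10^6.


Formula: FC (tonnes) = P * SFC * t / 1,000,000
Step 1 — P * SFC * t = 2778.3 * 211.3 * 44 = 25830410.76 g
Step 2 — FC (tonnes) = 25830410.76 / 1,000,000 ≈ 25.830 tonnes (5 s.f.)

25.830 tonnes


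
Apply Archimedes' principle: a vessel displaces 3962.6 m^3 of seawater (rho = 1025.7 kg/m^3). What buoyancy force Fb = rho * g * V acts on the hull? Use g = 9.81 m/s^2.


Formula: Fb = rho * g * V
Substituting: Fb = 1025.7 * 9.81 * 3962.6
Intermediate: 1025.7 * 9.81 = 10062.117
Result: Fb = 10062.117 * 3962.6 ≈ 39872000 N (5 s.f.)

39872000 N


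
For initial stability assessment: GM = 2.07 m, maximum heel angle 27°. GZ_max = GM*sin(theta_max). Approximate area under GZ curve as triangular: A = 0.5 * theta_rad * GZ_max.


Formula: GZ_max = GM * sin(theta); Area = 0.5 * theta_rad * GZ_max
Step 1 — GZ_max = 2.07 * sin(27°) = 2.07 * 0.45399 = 0.939759 m
Step 2 — theta_rad = 27 * pi/180 = 0.471239 rad
Step 3 — Area = 0.5 * 0.471239 * 0.939759 ≈ 0.22143 m·rad (5 s.f.)

0.22143 m·rad


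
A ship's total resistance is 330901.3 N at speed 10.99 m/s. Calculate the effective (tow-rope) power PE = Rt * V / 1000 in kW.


Formula: PE = Rt * V / 1000 (kW)
Step 1 — PE (W) = 330901.3 * 10.99 = 3636605.287 W
Step 2 — PE (kW) = 3636605.287 / 1000 ≈ 3636.6 kW (5 s.f.)

3636.6 kW


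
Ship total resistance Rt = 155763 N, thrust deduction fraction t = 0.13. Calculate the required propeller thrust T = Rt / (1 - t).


Formula: T = Rt / (1 - t)
Step 1 — (1 - t) = 1 - 0.13 = 0.87
Step 2 — T = 155763 / 0.87 ≈ 179040 N (5 s.f.)

179040 N


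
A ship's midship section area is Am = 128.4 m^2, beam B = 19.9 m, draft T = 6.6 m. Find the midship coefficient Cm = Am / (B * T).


Formula: Cm = Am / (B * T)
Step 1 — B * T = 19.9 * 6.6 = 131.34 m^2
Step 2 — Cm = 128.4 / 131.34 ≈ 0.97762 (5 s.f.)

0.97762


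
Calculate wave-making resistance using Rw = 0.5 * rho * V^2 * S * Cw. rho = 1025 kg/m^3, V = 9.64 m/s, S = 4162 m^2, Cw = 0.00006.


Formula: Rw = 0.5 * rho * V^2 * S * Cw
Step 1 — V^2 = 9.64^2 = 92.9296
Step 2 — 0.5 * rho * V^2 = 0.5 * 1025 * 92.9296 = 47626.42
Step 3 — Rw = 47626.42 * 4162 * 0.00006 ≈ 11893 N (5 s.f.)

11893 N


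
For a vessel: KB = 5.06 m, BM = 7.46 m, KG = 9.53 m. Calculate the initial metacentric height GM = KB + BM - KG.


Formula: GM = KB + BM - KG
Step 1 — KM = KB + BM = 5.06 + 7.46 = 12.52 m
Step 2 — GM = KM - KG = 12.52 - 9.53 = 2.99 m

2.99 m


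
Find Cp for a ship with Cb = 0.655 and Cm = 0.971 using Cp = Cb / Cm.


Formula: Cp = Cb / Cm
Substituting: Cp = 0.655 / 0.971
Result: Cp ≈ 0.67456 (5 s.f.)

0.67456


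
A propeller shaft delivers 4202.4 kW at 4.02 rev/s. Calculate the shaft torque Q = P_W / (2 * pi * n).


Formula: Q = P_W / (2 * pi * n)
Step 1 — P_W = 4202.4 kW * 1000 = 4202400.0 W
Step 2 — 2 * pi * n = 2 * pi * 4.02 = 25.258405
Step 3 — Q = 4202400.0 / 25.258405 ≈ 166380 N·m (5 s.f.)

166380 N·m


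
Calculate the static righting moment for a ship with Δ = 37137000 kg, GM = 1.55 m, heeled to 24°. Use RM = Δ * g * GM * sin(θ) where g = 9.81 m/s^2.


Formula: GZ = GM * sin(theta); RM = disp * g * GZ
Step 1 — GZ = 1.55 * sin(24°) = 1.55 * 0.406737 = 0.630442 m
Step 2 — RM = 37137000 * 9.81 * 0.630442 ≈ 229680000 N·m (5 s.f.)

229680000 N·m


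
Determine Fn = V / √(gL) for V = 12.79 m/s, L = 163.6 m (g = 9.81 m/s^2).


Formula: Fn = V / sqrt(g * L)
Step 1 — g * L = 9.81 * 163.6 = 1604.916
Step 2 — sqrt(g * L) = sqrt(1604.916) = 40.061403
Step 3 — Fn = 12.79 / 40.061403 ≈ 0.31926 (5 s.f.)

0.31926


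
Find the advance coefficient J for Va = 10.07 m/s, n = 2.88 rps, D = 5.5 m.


Formula: J = Va / (n * D)
Step 1 — n * D = 2.88 * 5.5 = 15.84
Step 2 — J = 10.07 / 15.84 ≈ 0.63573 (5 s.f.)

0.63573


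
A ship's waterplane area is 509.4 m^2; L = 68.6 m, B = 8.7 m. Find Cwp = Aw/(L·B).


Formula: Cwp = Aw / (L * B)
Step 1 — L * B = 68.6 * 8.7 = 596.82 m^2
Step 2 — Cwp = 509.4 / 596.82 ≈ 0.85352 (5 s.f.)

0.85352


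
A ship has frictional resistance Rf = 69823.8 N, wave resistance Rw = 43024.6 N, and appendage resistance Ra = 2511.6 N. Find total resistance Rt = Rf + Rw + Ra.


Formula: Rt = Rf + Rw + Ra
Substituting: Rt = 69823.8 + 43024.6 + 2511.6
Result: Rt = 115360.0 N

115360.0 N


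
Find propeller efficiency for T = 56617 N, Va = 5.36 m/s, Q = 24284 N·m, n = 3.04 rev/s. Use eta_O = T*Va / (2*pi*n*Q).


Formula: eta = T * Va / (2 * pi * n * Q)
Step 1 — numerator = T * Va = 56617 * 5.36 = 303467.12
Step 2 — 2 * pi * n = 2 * pi * 3.04 = 19.100883
Step 3 — denominator = 19.100883 * 24284 = 463845.84
Step 4 — eta = 303467.12 / 463845.84 ≈ 0.65424 (5 s.f.)

0.65424


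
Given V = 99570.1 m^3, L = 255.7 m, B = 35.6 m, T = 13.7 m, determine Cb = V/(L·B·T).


Formula: Cb = V / (L * B * T)
Step 1 — L * B * T = 255.7 * 35.6 * 13.7 = 124710.004 m^3
Step 2 — Cb = 99570.1 / 124710.004 ≈ 0.79841 (5 s.f.)

0.79841


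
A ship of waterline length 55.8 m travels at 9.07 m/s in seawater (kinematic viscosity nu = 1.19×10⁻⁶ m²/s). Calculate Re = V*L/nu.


Formula: Re = V * L / nu
Step 1 — V * L = 9.07 * 55.8 = 506.106 m^2/s
Step 2 — Re = 506.106 / 1.19e-6 = 4.25e+08

4.25e+08


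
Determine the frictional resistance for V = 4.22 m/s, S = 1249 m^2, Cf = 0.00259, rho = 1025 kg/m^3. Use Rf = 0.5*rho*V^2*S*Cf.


Formula: Rf = 0.5 * rho * V^2 * S * Cf
Step 1 — V^2 = 4.22^2 = 17.8084
Step 2 — 0.5 * rho * V^2 = 0.5 * 1025 * 17.8084 = 9126.805
Step 3 — Rf = 9126.805 * 1249 * 0.00259 ≈ 29524 N (5 s.f.)

29524 N


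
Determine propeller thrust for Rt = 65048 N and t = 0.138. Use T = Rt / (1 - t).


Formula: T = Rt / (1 - t)
Step 1 — (1 - t) = 1 - 0.138 = 0.862
Step 2 — T = 65048 / 0.862 ≈ 75462 N (5 s.f.)

75462 N


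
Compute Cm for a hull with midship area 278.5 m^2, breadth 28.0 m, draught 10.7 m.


Formula: Cm = Am / (B * T)
Step 1 — B * T = 28.0 * 10.7 = 299.6 m^2
Step 2 — Cm = 278.5 / 299.6 ≈ 0.92957 (5 s.f.)

0.92957


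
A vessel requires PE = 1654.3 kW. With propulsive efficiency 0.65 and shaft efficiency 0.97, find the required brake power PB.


Formula: PB = PE / (eta_D * eta_S)
Step 1 — combined efficiency = eta_D * eta_S = 0.65 * 0.97 = 0.6305
Step 2 — PB = 1654.3 / 0.6305 ≈ 2623.8 kW (5 s.f.)

2623.8 kW


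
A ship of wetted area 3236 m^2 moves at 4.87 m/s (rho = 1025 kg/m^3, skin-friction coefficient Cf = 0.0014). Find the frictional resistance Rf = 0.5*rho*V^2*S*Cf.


Formula: Rf = 0.5 * rho * V^2 * S * Cf
Step 1 — V^2 = 4.87^2 = 23.7169
Step 2 — 0.5 * rho * V^2 = 0.5 * 1025 * 23.7169 = 12154.91125
Step 3 — Rf = 12154.91125 * 3236 * 0.0014 ≈ 55067 N (5 s.f.)

55067 N


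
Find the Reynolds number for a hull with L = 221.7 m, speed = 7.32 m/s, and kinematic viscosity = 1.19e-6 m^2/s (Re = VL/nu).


Formula: Re = V * L / nu
Step 1 — V * L = 7.32 * 221.7 = 1622.844 m^2/s
Step 2 — Re = 1622.844 / 1.19e-6 = 1.36e+09

1.36e+09


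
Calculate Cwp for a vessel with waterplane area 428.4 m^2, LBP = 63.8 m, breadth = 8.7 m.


Formula: Cwp = Aw / (L * B)
Step 1 — L * B = 63.8 * 8.7 = 555.06 m^2
Step 2 — Cwp = 428.4 / 555.06 ≈ 0.77181 (5 s.f.)

0.77181


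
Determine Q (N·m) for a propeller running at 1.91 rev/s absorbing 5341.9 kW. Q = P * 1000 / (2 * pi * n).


Formula: Q = P_W / (2 * pi * n)
Step 1 — P_W = 5341.9 kW * 1000 = 5341900.0 W
Step 2 — 2 * pi * n = 2 * pi * 1.91 = 12.000884
Step 3 — Q = 5341900.0 / 12.000884 ≈ 445130 N·m (5 s.f.)

445130 N·m


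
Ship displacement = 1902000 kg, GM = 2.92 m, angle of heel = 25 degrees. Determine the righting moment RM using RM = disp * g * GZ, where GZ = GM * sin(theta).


Formula: GZ = GM * sin(theta); RM = disp * g * GZ
Step 1 — GZ = 2.92 * sin(25°) = 2.92 * 0.422618 = 1.234045 m
Step 2 — RM = 1902000 * 9.81 * 1.234045 ≈ 23026000 N·m (5 s.f.)

23026000 N·m


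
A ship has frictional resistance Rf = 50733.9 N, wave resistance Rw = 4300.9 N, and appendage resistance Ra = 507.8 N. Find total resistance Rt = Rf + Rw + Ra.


Formula: Rt = Rf + Rw + Ra
Substituting: Rt = 50733.9 + 4300.9 + 507.8
Result: Rt = 55542.6 N

55542.6 N


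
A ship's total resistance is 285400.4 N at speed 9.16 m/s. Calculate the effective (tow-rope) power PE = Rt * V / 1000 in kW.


Formula: PE = Rt * V / 1000 (kW)
Step 1 — PE (W) = 285400.4 * 9.16 = 2614267.664 W
Step 2 — PE (kW) = 2614267.664 / 1000 ≈ 2614.3 kW (5 s.f.)

2614.3 kW


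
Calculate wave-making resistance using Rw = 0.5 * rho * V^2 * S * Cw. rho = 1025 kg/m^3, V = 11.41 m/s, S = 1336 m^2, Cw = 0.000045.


Formula: Rw = 0.5 * rho * V^2 * S * Cw
Step 1 — V^2 = 11.41^2 = 130.1881
Step 2 — 0.5 * rho * V^2 = 0.5 * 1025 * 130.1881 = 66721.40125
Step 3 — Rw = 66721.40125 * 1336 * 0.000045 ≈ 4011.3 N (5 s.f.)

4011.3 N


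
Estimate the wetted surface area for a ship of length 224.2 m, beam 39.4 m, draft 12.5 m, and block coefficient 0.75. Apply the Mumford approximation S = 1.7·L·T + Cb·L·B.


Formula: S = 1.7*L*T + V/T with V = Cb*L*B*T, i.e. S = L * (1.7*T + Cb*B)
Step 1 — 1.7*T = 1.7 * 12.5 = 21.25 m
Step 2 — Cb*B = 0.75 * 39.4 = 29.55 m
Step 3 — 1.7*T + Cb*B = 21.25 + 29.55 = 50.8 m
Step 4 — S = 224.2 * 50.8 ≈ 11389 m^2 (5 s.f.)

11389 m^2


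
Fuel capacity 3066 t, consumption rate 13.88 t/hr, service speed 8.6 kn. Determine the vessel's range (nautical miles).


Formula: endurance = fuel / rate; range = endurance * speed
Step 1 — endurance = 3066 / 13.88 = 220.8934 hours
Step 2 — range = 220.8934 * 8.6 ≈ 1899.7 nautical miles (5 s.f.)

1899.7 NM


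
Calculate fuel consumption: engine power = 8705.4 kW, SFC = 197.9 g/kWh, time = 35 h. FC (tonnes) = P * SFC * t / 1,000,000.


Formula: FC (tonnes) = P * SFC * t / 1,000,000
Step 1 — P * SFC * t = 8705.4 * 197.9 * 35 = 60297953.1 g
Step 2 — FC (tonnes) = 60297953.1 / 1,000,000 ≈ 60.298 tonnes (5 s.f.)

60.298 tonnes


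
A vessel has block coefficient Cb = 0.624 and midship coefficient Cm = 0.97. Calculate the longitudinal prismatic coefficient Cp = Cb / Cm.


Formula: Cp = Cb / Cm
Substituting: Cp = 0.624 / 0.97
Result: Cp ≈ 0.64330 (5 s.f.)

0.64330


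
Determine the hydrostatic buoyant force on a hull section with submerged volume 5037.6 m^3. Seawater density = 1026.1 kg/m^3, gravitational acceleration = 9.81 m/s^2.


Formula: Fb = rho * g * V
Substituting: Fb = 1026.1 * 9.81 * 5037.6
Intermediate: 1026.1 * 9.81 = 10066.041
Result: Fb = 10066.041 * 5037.6 ≈ 50709000 N (5 s.f.)

50709000 N


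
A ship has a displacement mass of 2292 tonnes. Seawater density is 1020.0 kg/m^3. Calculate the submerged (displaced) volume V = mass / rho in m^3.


Formula: V = mass / rho
Step 1 — convert tonnes to kg: 2292 t * 1000 = 2292000 kg
Step 2 — V = 2292000 / 1020.0 ≈ 2247.1 m^3 (5 s.f.)

2247.1 m^3


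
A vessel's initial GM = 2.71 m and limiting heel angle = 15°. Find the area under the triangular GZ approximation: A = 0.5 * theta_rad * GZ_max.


Formula: GZ_max = GM * sin(theta); Area = 0.5 * theta_rad * GZ_max
Step 1 — GZ_max = 2.71 * sin(15°) = 2.71 * 0.258819 = 0.701399 m
Step 2 — theta_rad = 15 * pi/180 = 0.261799 rad
Step 3 — Area = 0.5 * 0.261799 * 0.701399 ≈ 0.091813 m·rad (5 s.f.)

0.091813 m·rad
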